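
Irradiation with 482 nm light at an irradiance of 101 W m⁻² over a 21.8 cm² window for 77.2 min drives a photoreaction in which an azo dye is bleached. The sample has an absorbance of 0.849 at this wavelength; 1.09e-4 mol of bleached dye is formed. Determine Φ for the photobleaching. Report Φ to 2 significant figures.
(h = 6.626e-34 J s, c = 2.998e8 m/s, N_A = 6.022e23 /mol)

Φ = 0.031

Photon energy at 482 nm: hc/λ = (6.626e-34)(2.998e8)/(482e-9) = 4.121e-19 J.
Energy delivered: (101 W m⁻²)(21.8e-4 m²)(4632 s) = 1020 J.
Photons incident: 1020 / 4.121e-19 = 2.475e21, i.e. 2.475e21/6.022e23 = 0.004110 mol.
Fraction absorbed: 1 − 10^(−0.849) = 0.8584.
Photons absorbed: 0.8584 × 0.004110 = 0.003528 mol.
Φ = 1.09e-4 mol / 0.003528 mol photons = 0.031.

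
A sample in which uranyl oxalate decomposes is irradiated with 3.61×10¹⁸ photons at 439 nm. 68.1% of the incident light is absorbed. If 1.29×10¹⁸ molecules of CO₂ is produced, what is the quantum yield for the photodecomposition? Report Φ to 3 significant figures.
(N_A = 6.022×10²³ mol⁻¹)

Product: 1.29×10¹⁸ / 6.022×10²³ = 2.142×10⁻⁶ mol.
Moles of photons: 3.61×10¹⁸ / 6.022×10²³ = 5.995×10⁻⁶ mol.
Photons absorbed: 0.681 × 5.995×10⁻⁶ = 4.083×10⁻⁶ mol.
Φ = 2.142×10⁻⁶ mol / 4.083×10⁻⁶ mol photons = 0.525.

Φ = 0.525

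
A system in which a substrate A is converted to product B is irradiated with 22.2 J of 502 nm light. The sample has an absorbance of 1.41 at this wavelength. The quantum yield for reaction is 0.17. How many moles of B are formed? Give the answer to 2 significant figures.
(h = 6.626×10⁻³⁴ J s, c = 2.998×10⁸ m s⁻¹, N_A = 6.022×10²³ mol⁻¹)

1.5×10⁻⁵ mol

Photon energy at 502 nm: hc/λ = (6.626×10⁻³⁴)(2.998×10⁸)/(502×10⁻⁹) = 3.957×10⁻¹⁹ J.
Photons incident: 22.2 / 3.957×10⁻¹⁹ = 5.610×10¹⁹, i.e. 5.610×10¹⁹/6.022×10²³ = 9.316×10⁻⁵ mol.
Fraction absorbed: 1 − 10^(−1.41) = 0.9611.
Photons absorbed: 0.9611 × 9.316×10⁻⁵ = 8.954×10⁻⁵ mol.
Product: Φ × n_abs = 0.17 × 8.954×10⁻⁵ = 1.522×10⁻⁵ mol.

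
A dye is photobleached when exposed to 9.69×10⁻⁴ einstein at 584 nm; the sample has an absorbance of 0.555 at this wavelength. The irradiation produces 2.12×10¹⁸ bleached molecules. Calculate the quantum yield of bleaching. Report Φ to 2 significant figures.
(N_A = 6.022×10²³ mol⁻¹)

Φ = 0.0050

Product: 2.12×10¹⁸ / 6.022×10²³ = 3.520×10⁻⁶ mol.
Fraction absorbed: 1 − 10^(−0.555) = 0.7214.
Photons absorbed: 0.7214 × 9.69×10⁻⁴ = 6.990×10⁻⁴ mol.
Φ = 3.520×10⁻⁶ mol / 6.990×10⁻⁴ mol photons = 0.0050.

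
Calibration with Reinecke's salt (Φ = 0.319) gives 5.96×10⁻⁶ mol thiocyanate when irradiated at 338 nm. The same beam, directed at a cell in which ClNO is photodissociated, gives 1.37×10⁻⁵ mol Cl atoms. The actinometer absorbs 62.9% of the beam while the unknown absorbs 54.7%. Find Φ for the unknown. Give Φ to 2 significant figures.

Φ = 0.84

Photons absorbed by the actinometer: 5.96×10⁻⁶ / 0.319 = 1.868×10⁻⁵ mol.
Incident flux: 1.868×10⁻⁵ / 0.629 = 2.970×10⁻⁵ einstein.
Absorbed by unknown: 0.547 × 2.970×10⁻⁵ = 1.625×10⁻⁵ mol.
Φ(unknown) = 1.37×10⁻⁵ / 1.625×10⁻⁵ = 0.84.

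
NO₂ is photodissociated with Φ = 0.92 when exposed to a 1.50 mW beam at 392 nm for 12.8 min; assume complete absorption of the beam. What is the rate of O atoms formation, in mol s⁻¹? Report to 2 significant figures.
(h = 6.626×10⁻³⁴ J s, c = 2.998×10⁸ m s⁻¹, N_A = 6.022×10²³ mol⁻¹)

Photon energy at 392 nm: hc/λ = (6.626×10⁻³⁴)(2.998×10⁸)/(392×10⁻⁹) = 5.068×10⁻¹⁹ J.
Energy delivered: (1.50 mW)(768 s) = 1.152 J.
Photons incident: 1.152 / 5.068×10⁻¹⁹ = 2.273×10¹⁸, i.e. 2.273×10¹⁸/6.022×10²³ = 3.774×10⁻⁶ mol.
Product formed: 0.92 × 3.774×10⁻⁶ = 3.472×10⁻⁶ mol.
Rate: 3.472×10⁻⁶ / 768 s = 4.5×10⁻⁹ mol s⁻¹.

4.5×10⁻⁹ mol s⁻¹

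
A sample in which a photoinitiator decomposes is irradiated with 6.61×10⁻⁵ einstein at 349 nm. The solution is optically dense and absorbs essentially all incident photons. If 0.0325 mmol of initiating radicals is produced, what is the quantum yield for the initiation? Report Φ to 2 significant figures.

Φ = 0.49

Product: 0.0325 mmol = 3.25×10⁻⁵ mol.
Φ = 3.25×10⁻⁵ mol / 6.61×10⁻⁵ mol photons = 0.49.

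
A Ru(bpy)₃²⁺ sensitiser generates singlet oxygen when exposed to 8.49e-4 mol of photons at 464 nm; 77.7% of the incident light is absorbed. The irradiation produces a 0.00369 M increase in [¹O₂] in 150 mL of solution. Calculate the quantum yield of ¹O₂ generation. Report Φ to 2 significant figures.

Φ = 0.84

Product: (0.00369 M)(0.15 L) = 5.535e-4 mol.
Photons absorbed: 0.777 × 8.49e-4 = 6.597e-4 mol.
Φ = 5.535e-4 mol / 6.597e-4 mol photons = 0.84.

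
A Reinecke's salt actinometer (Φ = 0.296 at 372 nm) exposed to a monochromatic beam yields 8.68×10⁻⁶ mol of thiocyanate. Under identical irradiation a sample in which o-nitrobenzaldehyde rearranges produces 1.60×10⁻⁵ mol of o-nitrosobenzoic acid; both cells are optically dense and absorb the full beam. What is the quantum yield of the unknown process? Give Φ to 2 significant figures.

Photons absorbed by the actinometer: 8.68×10⁻⁶ / 0.296 = 2.932×10⁻⁵ mol.
Φ(unknown) = 1.60×10⁻⁵ / 2.932×10⁻⁵ = 0.55.

Φ = 0.55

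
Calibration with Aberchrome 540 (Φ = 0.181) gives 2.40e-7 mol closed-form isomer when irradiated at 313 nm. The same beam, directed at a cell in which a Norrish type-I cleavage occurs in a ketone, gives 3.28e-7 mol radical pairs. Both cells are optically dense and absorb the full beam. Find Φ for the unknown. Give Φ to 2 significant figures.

Φ = 0.25

Photons absorbed by the actinometer: 2.40e-7 / 0.181 = 1.326e-6 mol.
Φ(unknown) = 3.28e-7 / 1.326e-6 = 0.25.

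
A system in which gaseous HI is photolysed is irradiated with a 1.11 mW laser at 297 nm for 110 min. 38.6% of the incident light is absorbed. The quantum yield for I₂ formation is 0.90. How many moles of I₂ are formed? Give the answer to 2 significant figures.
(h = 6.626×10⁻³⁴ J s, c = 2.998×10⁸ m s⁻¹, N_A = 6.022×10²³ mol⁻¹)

Photon energy at 297 nm: hc/λ = (6.626×10⁻³⁴)(2.998×10⁸)/(297×10⁻⁹) = 6.688×10⁻¹⁹ J.
Energy delivered: (1.11 mW)(6600 s) = 7.326 J.
Photons incident: 7.326 / 6.688×10⁻¹⁹ = 1.095×10¹⁹, i.e. 1.095×10¹⁹/6.022×10²³ = 1.818×10⁻⁵ mol.
Photons absorbed: 0.386 × 1.818×10⁻⁵ = 7.017×10⁻⁶ mol.
Product: Φ × n_abs = 0.90 × 7.017×10⁻⁶ = 6.315×10⁻⁶ mol.

6.3×10⁻⁶ mol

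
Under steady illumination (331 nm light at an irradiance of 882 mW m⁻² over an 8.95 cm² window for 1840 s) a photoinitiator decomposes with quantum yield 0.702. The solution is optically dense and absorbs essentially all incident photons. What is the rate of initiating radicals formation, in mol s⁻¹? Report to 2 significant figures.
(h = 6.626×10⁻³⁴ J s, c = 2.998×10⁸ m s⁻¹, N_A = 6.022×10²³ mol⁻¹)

Photon energy at 331 nm: hc/λ = (6.626×10⁻³⁴)(2.998×10⁸)/(331×10⁻⁹) = 6.001×10⁻¹⁹ J.
Energy delivered: (882 mW m⁻²)(8.95×10⁻⁴ m²)(1840 s) = 1.452 J.
Photons incident: 1.452 / 6.001×10⁻¹⁹ = 2.420×10¹⁸, i.e. 2.420×10¹⁸/6.022×10²³ = 4.019×10⁻⁶ mol.
Product formed: 0.702 × 4.019×10⁻⁶ = 2.821×10⁻⁶ mol.
Rate: 2.821×10⁻⁶ / 1840 s = 1.5×10⁻⁹ mol s⁻¹.

1.5×10⁻⁹ mol s⁻¹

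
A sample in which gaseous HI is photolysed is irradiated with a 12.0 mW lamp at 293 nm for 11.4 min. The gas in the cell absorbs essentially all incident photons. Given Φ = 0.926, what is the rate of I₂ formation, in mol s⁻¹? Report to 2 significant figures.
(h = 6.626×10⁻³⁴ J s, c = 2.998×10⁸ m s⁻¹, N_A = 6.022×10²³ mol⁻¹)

Photon energy at 293 nm: hc/λ = (6.626×10⁻³⁴)(2.998×10⁸)/(293×10⁻⁹) = 6.780×10⁻¹⁹ J.
Energy delivered: (12.0 mW)(684 s) = 8.208 J.
Photons incident: 8.208 / 6.780×10⁻¹⁹ = 1.211×10¹⁹, i.e. 1.211×10¹⁹/6.022×10²³ = 2.011×10⁻⁵ mol.
Product formed: 0.926 × 2.011×10⁻⁵ = 1.862×10⁻⁵ mol.
Rate: 1.862×10⁻⁵ / 684 s = 2.7×10⁻⁸ mol s⁻¹.

2.7×10⁻⁸ mol s⁻¹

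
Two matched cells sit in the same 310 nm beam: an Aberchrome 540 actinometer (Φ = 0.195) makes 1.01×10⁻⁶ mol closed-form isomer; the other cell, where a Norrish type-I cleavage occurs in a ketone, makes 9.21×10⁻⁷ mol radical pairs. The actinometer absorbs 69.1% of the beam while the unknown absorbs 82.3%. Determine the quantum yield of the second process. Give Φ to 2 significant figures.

Photons absorbed by the actinometer: 1.01×10⁻⁶ / 0.195 = 5.179×10⁻⁶ mol.
Incident flux: 5.179×10⁻⁶ / 0.691 = 7.495×10⁻⁶ einstein.
Absorbed by unknown: 0.823 × 7.495×10⁻⁶ = 6.168×10⁻⁶ mol.
Φ(unknown) = 9.21×10⁻⁷ / 6.168×10⁻⁶ = 0.15.

Φ = 0.15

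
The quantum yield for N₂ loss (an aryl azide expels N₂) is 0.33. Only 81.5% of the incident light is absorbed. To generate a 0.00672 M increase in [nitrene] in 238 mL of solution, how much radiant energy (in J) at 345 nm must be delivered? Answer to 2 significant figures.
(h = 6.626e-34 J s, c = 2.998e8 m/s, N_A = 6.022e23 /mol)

2100 J

Product: (0.00672 M)(0.238 L) = 0.001599 mol.
Photons that must be absorbed: 0.001599 / 0.33 = 0.004845 mol.
Incident photons needed: 0.004845 / 0.815 = 0.005945 mol.
Photon energy: hc/λ = 5.758e-19 J; per mole, 3.467e5 J mol⁻¹.
Energy required: 0.005945 × 3.467e5 = 2100 J.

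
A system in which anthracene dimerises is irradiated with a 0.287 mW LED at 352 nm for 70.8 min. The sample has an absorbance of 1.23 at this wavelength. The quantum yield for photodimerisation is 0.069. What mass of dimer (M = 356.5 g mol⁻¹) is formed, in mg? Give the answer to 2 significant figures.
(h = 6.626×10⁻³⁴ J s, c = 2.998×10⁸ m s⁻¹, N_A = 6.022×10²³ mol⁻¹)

0.083 mg

Photon energy at 352 nm: hc/λ = (6.626×10⁻³⁴)(2.998×10⁸)/(352×10⁻⁹) = 5.643×10⁻¹⁹ J.
Energy delivered: (0.287 mW)(4248 s) = 1.219 J.
Photons incident: 1.219 / 5.643×10⁻¹⁹ = 2.160×10¹⁸, i.e. 2.160×10¹⁸/6.022×10²³ = 3.587×10⁻⁶ mol.
Fraction absorbed: 1 − 10^(−1.23) = 0.9411.
Photons absorbed: 0.9411 × 3.587×10⁻⁶ = 3.376×10⁻⁶ mol.
Product: Φ × n_abs = 0.069 × 3.376×10⁻⁶ = 2.329×10⁻⁷ mol.
Mass: 2.329×10⁻⁷ × 356.5 = 8.303×10⁻⁵ g = 0.083 mg.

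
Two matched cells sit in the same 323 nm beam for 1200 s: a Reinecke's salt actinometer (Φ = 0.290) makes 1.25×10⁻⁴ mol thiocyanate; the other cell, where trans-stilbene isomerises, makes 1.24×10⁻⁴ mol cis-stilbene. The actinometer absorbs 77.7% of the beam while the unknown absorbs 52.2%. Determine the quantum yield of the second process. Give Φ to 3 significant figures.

Photons absorbed by the actinometer: 1.25×10⁻⁴ / 0.290 = 4.310×10⁻⁴ mol.
Incident flux: 4.310×10⁻⁴ / 0.777 = 5.547×10⁻⁴ einstein.
Absorbed by unknown: 0.522 × 5.547×10⁻⁴ = 2.896×10⁻⁴ mol.
Φ(unknown) = 1.24×10⁻⁴ / 2.896×10⁻⁴ = 0.428.

Φ = 0.428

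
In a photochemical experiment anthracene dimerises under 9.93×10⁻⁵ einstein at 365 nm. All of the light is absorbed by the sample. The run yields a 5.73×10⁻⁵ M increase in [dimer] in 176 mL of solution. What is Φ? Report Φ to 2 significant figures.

Product: (5.73×10⁻⁵ M)(0.176 L) = 1.008×10⁻⁵ mol.
Φ = 1.008×10⁻⁵ mol / 9.93×10⁻⁵ mol photons = 0.10.

Φ = 0.10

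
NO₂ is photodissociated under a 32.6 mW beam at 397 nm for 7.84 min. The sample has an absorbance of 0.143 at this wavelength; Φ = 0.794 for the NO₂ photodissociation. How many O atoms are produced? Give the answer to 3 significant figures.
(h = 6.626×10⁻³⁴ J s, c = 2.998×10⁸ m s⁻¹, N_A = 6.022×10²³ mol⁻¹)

6.83×10¹⁸ atoms

Photon energy at 397 nm: hc/λ = (6.626×10⁻³⁴)(2.998×10⁸)/(397×10⁻⁹) = 5.004×10⁻¹⁹ J.
Energy delivered: (32.6 mW)(470.4 s) = 15.34 J.
Photons incident: 15.34 / 5.004×10⁻¹⁹ = 3.066×10¹⁹, i.e. 3.066×10¹⁹/6.022×10²³ = 5.091×10⁻⁵ mol.
Fraction absorbed: 1 − 10^(−0.143) = 0.2806.
Photons absorbed: 0.2806 × 5.091×10⁻⁵ = 1.429×10⁻⁵ mol.
Product: Φ × n_abs = 0.794 × 1.429×10⁻⁵ = 1.135×10⁻⁵ mol.
As a count: 1.135×10⁻⁵ × 6.022×10²³ = 6.83×10¹⁸.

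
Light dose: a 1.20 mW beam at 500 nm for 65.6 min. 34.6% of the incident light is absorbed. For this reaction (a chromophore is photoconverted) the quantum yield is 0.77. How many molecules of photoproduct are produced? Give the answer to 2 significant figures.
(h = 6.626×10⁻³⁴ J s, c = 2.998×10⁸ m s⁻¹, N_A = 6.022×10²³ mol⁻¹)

3.2×10¹⁸ molecules

Photon energy at 500 nm: hc/λ = (6.626×10⁻³⁴)(2.998×10⁸)/(500×10⁻⁹) = 3.973×10⁻¹⁹ J.
Energy delivered: (1.20 mW)(3936 s) = 4.723 J.
Photons incident: 4.723 / 3.973×10⁻¹⁹ = 1.189×10¹⁹, i.e. 1.189×10¹⁹/6.022×10²³ = 1.974×10⁻⁵ mol.
Photons absorbed: 0.346 × 1.974×10⁻⁵ = 6.830×10⁻⁶ mol.
Product: Φ × n_abs = 0.77 × 6.830×10⁻⁶ = 5.259×10⁻⁶ mol.
As a count: 5.259×10⁻⁶ × 6.022×10²³ = 3.2×10¹⁸.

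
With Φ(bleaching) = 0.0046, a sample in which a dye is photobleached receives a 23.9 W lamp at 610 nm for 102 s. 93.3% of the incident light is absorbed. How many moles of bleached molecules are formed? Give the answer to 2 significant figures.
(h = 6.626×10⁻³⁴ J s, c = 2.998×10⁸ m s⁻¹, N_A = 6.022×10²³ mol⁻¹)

5.3×10⁻⁵ mol

Photon energy at 610 nm: hc/λ = (6.626×10⁻³⁴)(2.998×10⁸)/(610×10⁻⁹) = 3.257×10⁻¹⁹ J.
Energy delivered: (23.9 W)(102 s) = 2438 J.
Photons incident: 2438 / 3.257×10⁻¹⁹ = 7.485×10²¹, i.e. 7.485×10²¹/6.022×10²³ = 0.01243 mol.
Photons absorbed: 0.933 × 0.01243 = 0.01160 mol.
Product: Φ × n_abs = 0.0046 × 0.01160 = 5.336×10⁻⁵ mol.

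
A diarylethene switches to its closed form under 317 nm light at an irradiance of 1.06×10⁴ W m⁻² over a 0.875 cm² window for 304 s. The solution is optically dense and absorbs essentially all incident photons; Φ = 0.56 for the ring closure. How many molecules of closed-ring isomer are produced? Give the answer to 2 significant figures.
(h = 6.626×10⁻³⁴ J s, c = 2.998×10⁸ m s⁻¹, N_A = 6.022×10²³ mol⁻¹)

Photon energy at 317 nm: hc/λ = (6.626×10⁻³⁴)(2.998×10⁸)/(317×10⁻⁹) = 6.266×10⁻¹⁹ J.
Energy delivered: (1.06×10⁴ W m⁻²)(0.875×10⁻⁴ m²)(304 s) = 282.0 J.
Photons incident: 282.0 / 6.266×10⁻¹⁹ = 4.500×10²⁰, i.e. 4.500×10²⁰/6.022×10²³ = 7.473×10⁻⁴ mol.
Product: Φ × n_abs = 0.56 × 7.473×10⁻⁴ = 4.185×10⁻⁴ mol.
As a count: 4.185×10⁻⁴ × 6.022×10²³ = 2.5×10²⁰.

2.5×10²⁰ molecules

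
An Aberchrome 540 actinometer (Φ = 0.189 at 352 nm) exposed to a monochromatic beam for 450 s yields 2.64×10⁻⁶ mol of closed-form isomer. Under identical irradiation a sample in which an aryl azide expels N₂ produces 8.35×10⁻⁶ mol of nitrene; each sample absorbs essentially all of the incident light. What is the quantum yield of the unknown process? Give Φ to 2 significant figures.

Φ = 0.60

Photons absorbed by the actinometer: 2.64×10⁻⁶ / 0.189 = 1.397×10⁻⁵ mol.
Φ(unknown) = 8.35×10⁻⁶ / 1.397×10⁻⁵ = 0.60.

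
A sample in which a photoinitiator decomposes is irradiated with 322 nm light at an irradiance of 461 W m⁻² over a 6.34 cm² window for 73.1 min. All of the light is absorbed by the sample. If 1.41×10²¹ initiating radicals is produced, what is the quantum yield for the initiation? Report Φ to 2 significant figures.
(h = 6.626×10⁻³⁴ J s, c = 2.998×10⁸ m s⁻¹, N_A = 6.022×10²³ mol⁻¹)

Φ = 0.68

Product: 1.41×10²¹ / 6.022×10²³ = 0.002341 mol.
Photon energy at 322 nm: hc/λ = (6.626×10⁻³⁴)(2.998×10⁸)/(322×10⁻⁹) = 6.169×10⁻¹⁹ J.
Energy delivered: (461 W m⁻²)(6.34×10⁻⁴ m²)(4386 s) = 1282 J.
Photons incident: 1282 / 6.169×10⁻¹⁹ = 2.078×10²¹, i.e. 2.078×10²¹/6.022×10²³ = 0.003451 mol.
Φ = 0.002341 mol / 0.003451 mol photons = 0.68.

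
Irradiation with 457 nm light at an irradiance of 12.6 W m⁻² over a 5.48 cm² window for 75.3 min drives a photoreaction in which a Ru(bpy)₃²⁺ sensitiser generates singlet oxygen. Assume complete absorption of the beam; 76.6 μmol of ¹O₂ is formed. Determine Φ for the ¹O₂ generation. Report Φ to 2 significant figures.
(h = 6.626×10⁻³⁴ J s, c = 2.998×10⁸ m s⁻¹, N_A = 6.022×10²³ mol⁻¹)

Product: 76.6 μmol = 7.66×10⁻⁵ mol.
Photon energy at 457 nm: hc/λ = (6.626×10⁻³⁴)(2.998×10⁸)/(457×10⁻⁹) = 4.347×10⁻¹⁹ J.
Energy delivered: (12.6 W m⁻²)(5.48×10⁻⁴ m²)(4518 s) = 31.20 J.
Photons incident: 31.20 / 4.347×10⁻¹⁹ = 7.177×10¹⁹, i.e. 7.177×10¹⁹/6.022×10²³ = 1.192×10⁻⁴ mol.
Φ = 7.66×10⁻⁵ mol / 1.192×10⁻⁴ mol photons = 0.64.

Φ = 0.64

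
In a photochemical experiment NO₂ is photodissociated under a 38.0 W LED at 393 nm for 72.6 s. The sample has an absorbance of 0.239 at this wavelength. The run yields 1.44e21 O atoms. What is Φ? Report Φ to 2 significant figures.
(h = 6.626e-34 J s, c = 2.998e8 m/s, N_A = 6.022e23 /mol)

Product: 1.44e21 / 6.022e23 = 0.002391 mol.
Photon energy at 393 nm: hc/λ = (6.626e-34)(2.998e8)/(393e-9) = 5.055e-19 J.
Energy delivered: (38.0 W)(72.6 s) = 2759 J.
Photons incident: 2759 / 5.055e-19 = 5.458e21, i.e. 5.458e21/6.022e23 = 0.009063 mol.
Fraction absorbed: 1 − 10^(−0.239) = 0.4232.
Photons absorbed: 0.4232 × 0.009063 = 0.003835 mol.
Φ = 0.002391 mol / 0.003835 mol photons = 0.62.

Φ = 0.62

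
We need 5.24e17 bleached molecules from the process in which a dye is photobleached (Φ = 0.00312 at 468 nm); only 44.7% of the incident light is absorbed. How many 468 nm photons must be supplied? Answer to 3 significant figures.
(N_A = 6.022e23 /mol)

Product: 5.24e17 / 6.022e23 = 8.701e-7 mol.
Photons that must be absorbed: 8.701e-7 / 0.00312 = 2.789e-4 mol.
Incident photons needed: 2.789e-4 / 0.447 = 6.239e-4 mol.
Photon count: 6.239e-4 × 6.022e23 = 3.76e20.

3.76e20 photons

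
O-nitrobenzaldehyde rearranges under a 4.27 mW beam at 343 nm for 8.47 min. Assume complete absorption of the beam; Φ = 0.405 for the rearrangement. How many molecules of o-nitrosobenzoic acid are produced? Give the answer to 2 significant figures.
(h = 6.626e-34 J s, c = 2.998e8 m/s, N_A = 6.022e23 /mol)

1.5e18 molecules

Photon energy at 343 nm: hc/λ = (6.626e-34)(2.998e8)/(343e-9) = 5.791e-19 J.
Energy delivered: (4.27 mW)(508.2 s) = 2.170 J.
Photons incident: 2.170 / 5.791e-19 = 3.747e18, i.e. 3.747e18/6.022e23 = 6.222e-6 mol.
Product: Φ × n_abs = 0.405 × 6.222e-6 = 2.520e-6 mol.
As a count: 2.520e-6 × 6.022e23 = 1.5e18.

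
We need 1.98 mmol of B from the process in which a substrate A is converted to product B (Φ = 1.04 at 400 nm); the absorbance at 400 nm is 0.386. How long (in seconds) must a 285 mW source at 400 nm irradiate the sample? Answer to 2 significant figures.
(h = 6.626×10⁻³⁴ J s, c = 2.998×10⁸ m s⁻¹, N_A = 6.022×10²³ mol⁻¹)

t ≈ 3400 s

Product: 1.98 mmol = 0.00198 mol.
Photons that must be absorbed: 0.00198 / 1.04 = 0.001904 mol.
Fraction absorbed: 1 − 10^(−0.386) = 0.5889.
Incident photons needed: 0.001904 / 0.5889 = 0.003233 mol.
Photon energy: hc/λ = 4.966×10⁻¹⁹ J; per mole, 2.991×10⁵ J mol⁻¹.
Energy required: 0.003233 × 2.991×10⁵ = 967.0 J.
Time: 967.0 J / 0.285 W = 3400 s.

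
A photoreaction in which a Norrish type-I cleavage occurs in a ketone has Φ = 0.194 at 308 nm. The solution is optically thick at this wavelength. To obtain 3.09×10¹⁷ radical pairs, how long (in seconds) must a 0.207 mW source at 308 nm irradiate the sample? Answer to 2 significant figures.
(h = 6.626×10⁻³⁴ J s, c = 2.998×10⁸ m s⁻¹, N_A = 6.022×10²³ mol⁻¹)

t ≈ 5000 s

Product: 3.09×10¹⁷ / 6.022×10²³ = 5.131×10⁻⁷ mol.
Photons that must be absorbed: 5.131×10⁻⁷ / 0.194 = 2.645×10⁻⁶ mol.
Photon energy: hc/λ = 6.450×10⁻¹⁹ J; per mole, 3.884×10⁵ J mol⁻¹.
Energy required: 2.645×10⁻⁶ × 3.884×10⁵ = 1.027 J.
Time: 1.027 J / 0.000207 W = 5000 s.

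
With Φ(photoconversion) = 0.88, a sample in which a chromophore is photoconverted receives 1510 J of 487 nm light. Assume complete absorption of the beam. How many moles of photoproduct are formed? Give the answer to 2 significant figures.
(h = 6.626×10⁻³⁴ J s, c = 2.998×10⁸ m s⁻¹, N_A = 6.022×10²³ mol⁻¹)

Photon energy at 487 nm: hc/λ = (6.626×10⁻³⁴)(2.998×10⁸)/(487×10⁻⁹) = 4.079×10⁻¹⁹ J.
Photons incident: 1510 / 4.079×10⁻¹⁹ = 3.702×10²¹, i.e. 3.702×10²¹/6.022×10²³ = 0.006147 mol.
Product: Φ × n_abs = 0.88 × 0.006147 = 0.005409 mol.

0.0054 mol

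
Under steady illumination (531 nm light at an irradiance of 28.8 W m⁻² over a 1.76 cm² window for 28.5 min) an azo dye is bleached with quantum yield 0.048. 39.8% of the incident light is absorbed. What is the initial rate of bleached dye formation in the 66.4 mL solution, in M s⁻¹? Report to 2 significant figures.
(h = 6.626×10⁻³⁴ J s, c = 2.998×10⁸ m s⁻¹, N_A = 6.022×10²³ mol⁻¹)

6.5×10⁻⁹ M s⁻¹

Photon energy at 531 nm: hc/λ = (6.626×10⁻³⁴)(2.998×10⁸)/(531×10⁻⁹) = 3.741×10⁻¹⁹ J.
Energy delivered: (28.8 W m⁻²)(1.76×10⁻⁴ m²)(1710 s) = 8.668 J.
Photons incident: 8.668 / 3.741×10⁻¹⁹ = 2.317×10¹⁹, i.e. 2.317×10¹⁹/6.022×10²³ = 3.848×10⁻⁵ mol.
Photons absorbed: 0.398 × 3.848×10⁻⁵ = 1.532×10⁻⁵ mol.
Product formed: 0.048 × 1.532×10⁻⁵ = 7.354×10⁻⁷ mol.
Rate: 7.354×10⁻⁷ mol / (1710 s × 0.0664 L) = 6.5×10⁻⁹ M s⁻¹.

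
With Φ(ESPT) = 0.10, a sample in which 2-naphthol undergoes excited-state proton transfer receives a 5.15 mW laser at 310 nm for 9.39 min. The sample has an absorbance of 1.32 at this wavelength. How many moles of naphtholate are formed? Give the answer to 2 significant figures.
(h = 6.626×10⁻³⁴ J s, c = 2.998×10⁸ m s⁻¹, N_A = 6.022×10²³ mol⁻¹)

Photon energy at 310 nm: hc/λ = (6.626×10⁻³⁴)(2.998×10⁸)/(310×10⁻⁹) = 6.408×10⁻¹⁹ J.
Energy delivered: (5.15 mW)(563.4 s) = 2.902 J.
Photons incident: 2.902 / 6.408×10⁻¹⁹ = 4.529×10¹⁸, i.e. 4.529×10¹⁸/6.022×10²³ = 7.521×10⁻⁶ mol.
Fraction absorbed: 1 − 10^(−1.32) = 0.9521.
Photons absorbed: 0.9521 × 7.521×10⁻⁶ = 7.161×10⁻⁶ mol.
Product: Φ × n_abs = 0.10 × 7.161×10⁻⁶ = 7.161×10⁻⁷ mol.

7.2×10⁻⁷ mol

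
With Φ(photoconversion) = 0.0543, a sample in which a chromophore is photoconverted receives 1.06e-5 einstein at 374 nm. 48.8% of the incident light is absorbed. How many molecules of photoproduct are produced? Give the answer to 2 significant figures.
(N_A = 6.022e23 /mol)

1.7e17 molecules

Photons absorbed: 0.488 × 1.06e-5 = 5.173e-6 mol.
Product: Φ × n_abs = 0.0543 × 5.173e-6 = 2.809e-7 mol.
As a count: 2.809e-7 × 6.022e23 = 1.7e17.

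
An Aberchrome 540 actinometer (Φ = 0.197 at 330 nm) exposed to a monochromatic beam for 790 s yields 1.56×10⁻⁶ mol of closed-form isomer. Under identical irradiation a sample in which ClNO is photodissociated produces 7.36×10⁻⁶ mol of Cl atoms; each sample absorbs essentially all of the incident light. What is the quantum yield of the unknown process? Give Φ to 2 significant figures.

Photons absorbed by the actinometer: 1.56×10⁻⁶ / 0.197 = 7.919×10⁻⁶ mol.
Φ(unknown) = 7.36×10⁻⁶ / 7.919×10⁻⁶ = 0.93.

Φ = 0.93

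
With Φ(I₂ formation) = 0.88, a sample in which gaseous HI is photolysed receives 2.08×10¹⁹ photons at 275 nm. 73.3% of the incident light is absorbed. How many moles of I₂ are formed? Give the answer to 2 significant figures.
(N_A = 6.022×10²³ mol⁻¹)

2.2×10⁻⁵ mol

Moles of photons: 2.08×10¹⁹ / 6.022×10²³ = 3.454×10⁻⁵ mol.
Photons absorbed: 0.733 × 3.454×10⁻⁵ = 2.532×10⁻⁵ mol.
Product: Φ × n_abs = 0.88 × 2.532×10⁻⁵ = 2.228×10⁻⁵ mol.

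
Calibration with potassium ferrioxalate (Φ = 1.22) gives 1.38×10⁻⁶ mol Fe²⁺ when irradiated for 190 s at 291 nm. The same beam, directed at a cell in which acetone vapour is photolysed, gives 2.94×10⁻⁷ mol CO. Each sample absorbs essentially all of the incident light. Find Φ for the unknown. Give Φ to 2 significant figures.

Photons absorbed by the actinometer: 1.38×10⁻⁶ / 1.22 = 1.131×10⁻⁶ mol.
Φ(unknown) = 2.94×10⁻⁷ / 1.131×10⁻⁶ = 0.26.

Φ = 0.26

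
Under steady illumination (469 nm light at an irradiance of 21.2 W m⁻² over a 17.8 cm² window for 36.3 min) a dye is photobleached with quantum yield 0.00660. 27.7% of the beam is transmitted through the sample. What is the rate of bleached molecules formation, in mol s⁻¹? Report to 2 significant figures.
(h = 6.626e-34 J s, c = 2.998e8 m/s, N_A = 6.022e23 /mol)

7.1e-10 mol s⁻¹

Photon energy at 469 nm: hc/λ = (6.626e-34)(2.998e8)/(469e-9) = 4.236e-19 J.
Energy delivered: (21.2 W m⁻²)(17.8e-4 m²)(2178 s) = 82.19 J.
Photons incident: 82.19 / 4.236e-19 = 1.940e20, i.e. 1.940e20/6.022e23 = 3.222e-4 mol.
Fraction absorbed: 1 − 27.7/100 = 0.7230.
Photons absorbed: 0.7230 × 3.222e-4 = 2.330e-4 mol.
Product formed: 0.00660 × 2.330e-4 = 1.538e-6 mol.
Rate: 1.538e-6 / 2178 s = 7.1e-10 mol s⁻¹.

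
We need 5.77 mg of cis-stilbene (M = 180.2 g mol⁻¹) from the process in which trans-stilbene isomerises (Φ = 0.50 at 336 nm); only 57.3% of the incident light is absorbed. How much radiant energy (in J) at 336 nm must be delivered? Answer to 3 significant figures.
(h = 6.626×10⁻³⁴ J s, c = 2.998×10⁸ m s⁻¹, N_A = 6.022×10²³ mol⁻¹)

Product: 5.77 mg / 180.2 g mol⁻¹ = 3.202×10⁻⁵ mol.
Photons that must be absorbed: 3.202×10⁻⁵ / 0.50 = 6.404×10⁻⁵ mol.
Incident photons needed: 6.404×10⁻⁵ / 0.573 = 1.118×10⁻⁴ mol.
Photon energy: hc/λ = 5.912×10⁻¹⁹ J; per mole, 3.560×10⁵ J mol⁻¹.
Energy required: 1.118×10⁻⁴ × 3.560×10⁵ = 39.8 J.

39.8 J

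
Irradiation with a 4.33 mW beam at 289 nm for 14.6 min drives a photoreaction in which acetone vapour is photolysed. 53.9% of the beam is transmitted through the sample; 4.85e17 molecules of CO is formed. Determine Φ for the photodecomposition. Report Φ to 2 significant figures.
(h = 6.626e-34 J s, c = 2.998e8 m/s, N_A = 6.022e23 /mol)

Φ = 0.19

Product: 4.85e17 / 6.022e23 = 8.054e-7 mol.
Photon energy at 289 nm: hc/λ = (6.626e-34)(2.998e8)/(289e-9) = 6.874e-19 J.
Energy delivered: (4.33 mW)(876 s) = 3.793 J.
Photons incident: 3.793 / 6.874e-19 = 5.518e18, i.e. 5.518e18/6.022e23 = 9.163e-6 mol.
Fraction absorbed: 1 − 53.9/100 = 0.4610.
Photons absorbed: 0.4610 × 9.163e-6 = 4.224e-6 mol.
Φ = 8.054e-7 mol / 4.224e-6 mol photons = 0.19.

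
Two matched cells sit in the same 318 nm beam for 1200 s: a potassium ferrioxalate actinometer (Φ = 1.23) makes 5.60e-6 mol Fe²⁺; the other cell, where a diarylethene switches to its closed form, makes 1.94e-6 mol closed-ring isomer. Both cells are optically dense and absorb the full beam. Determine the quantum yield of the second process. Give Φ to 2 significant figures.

Φ = 0.43

Photons absorbed by the actinometer: 5.60e-6 / 1.23 = 4.553e-6 mol.
Φ(unknown) = 1.94e-6 / 4.553e-6 = 0.43.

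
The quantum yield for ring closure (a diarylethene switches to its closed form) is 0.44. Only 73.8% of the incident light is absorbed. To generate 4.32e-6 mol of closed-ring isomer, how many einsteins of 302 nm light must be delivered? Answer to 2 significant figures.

1.3e-5 einstein

Photons that must be absorbed: 4.32e-6 / 0.44 = 9.818e-6 mol.
Incident photons needed: 9.818e-6 / 0.738 = 1.330e-5 mol.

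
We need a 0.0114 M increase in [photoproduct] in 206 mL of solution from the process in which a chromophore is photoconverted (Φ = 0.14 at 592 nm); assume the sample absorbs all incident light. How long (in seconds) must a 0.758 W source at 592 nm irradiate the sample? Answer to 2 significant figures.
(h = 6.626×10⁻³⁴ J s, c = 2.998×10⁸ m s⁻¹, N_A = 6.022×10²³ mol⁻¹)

t ≈ 4500 s

Product: (0.0114 M)(0.206 L) = 0.002348 mol.
Photons that must be absorbed: 0.002348 / 0.14 = 0.01677 mol.
Photon energy: hc/λ = 3.356×10⁻¹⁹ J; per mole, 2.021×10⁵ J mol⁻¹.
Energy required: 0.01677 × 2.021×10⁵ = 3389 J.
Time: 3389 J / 0.758 W = 4500 s.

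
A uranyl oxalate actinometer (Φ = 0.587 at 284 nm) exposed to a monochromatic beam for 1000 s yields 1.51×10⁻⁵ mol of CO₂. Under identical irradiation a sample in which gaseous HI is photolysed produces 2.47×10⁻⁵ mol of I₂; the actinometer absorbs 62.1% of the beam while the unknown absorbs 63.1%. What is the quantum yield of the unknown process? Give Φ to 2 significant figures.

Photons absorbed by the actinometer: 1.51×10⁻⁵ / 0.587 = 2.572×10⁻⁵ mol.
Incident flux: 2.572×10⁻⁵ / 0.621 = 4.142×10⁻⁵ einstein.
Absorbed by unknown: 0.631 × 4.142×10⁻⁵ = 2.614×10⁻⁵ mol.
Φ(unknown) = 2.47×10⁻⁵ / 2.614×10⁻⁵ = 0.94.

Φ = 0.94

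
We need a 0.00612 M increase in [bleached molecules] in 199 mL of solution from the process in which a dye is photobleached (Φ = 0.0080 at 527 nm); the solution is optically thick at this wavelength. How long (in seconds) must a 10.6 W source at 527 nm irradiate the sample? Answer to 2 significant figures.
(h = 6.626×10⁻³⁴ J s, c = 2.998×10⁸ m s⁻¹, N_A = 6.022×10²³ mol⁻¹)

Product: (0.00612 M)(0.199 L) = 0.001218 mol.
Photons that must be absorbed: 0.001218 / 0.0080 = 0.1523 mol.
Photon energy: hc/λ = 3.769×10⁻¹⁹ J; per mole, 2.270×10⁵ J mol⁻¹.
Energy required: 0.1523 × 2.270×10⁵ = 3.457×10⁴ J.
Time: 3.457×10⁴ J / 10.6 W = 3300 s.

t ≈ 3300 s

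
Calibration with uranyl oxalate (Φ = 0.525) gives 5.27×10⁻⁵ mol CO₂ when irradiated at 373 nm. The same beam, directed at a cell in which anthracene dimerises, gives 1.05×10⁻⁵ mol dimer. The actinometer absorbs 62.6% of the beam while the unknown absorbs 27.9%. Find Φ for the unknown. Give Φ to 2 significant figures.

Φ = 0.23

Photons absorbed by the actinometer: 5.27×10⁻⁵ / 0.525 = 1.004×10⁻⁴ mol.
Incident flux: 1.004×10⁻⁴ / 0.626 = 1.604×10⁻⁴ einstein.
Absorbed by unknown: 0.279 × 1.604×10⁻⁴ = 4.475×10⁻⁵ mol.
Φ(unknown) = 1.05×10⁻⁵ / 4.475×10⁻⁵ = 0.23.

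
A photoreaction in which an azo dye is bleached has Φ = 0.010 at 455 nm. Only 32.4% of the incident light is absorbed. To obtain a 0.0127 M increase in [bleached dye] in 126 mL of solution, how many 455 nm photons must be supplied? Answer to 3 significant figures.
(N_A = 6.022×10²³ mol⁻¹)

Product: (0.0127 M)(0.126 L) = 0.001600 mol.
Photons that must be absorbed: 0.001600 / 0.010 = 0.1600 mol.
Incident photons needed: 0.1600 / 0.324 = 0.4938 mol.
Photon count: 0.4938 × 6.022×10²³ = 2.97×10²³.

2.97×10²³ photons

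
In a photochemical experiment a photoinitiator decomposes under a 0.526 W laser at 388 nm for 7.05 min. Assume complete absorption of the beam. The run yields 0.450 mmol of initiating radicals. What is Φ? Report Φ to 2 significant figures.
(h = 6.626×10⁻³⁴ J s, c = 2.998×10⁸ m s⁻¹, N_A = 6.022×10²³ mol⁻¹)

Φ = 0.62

Product: 0.450 mmol = 4.50×10⁻⁴ mol.
Photon energy at 388 nm: hc/λ = (6.626×10⁻³⁴)(2.998×10⁸)/(388×10⁻⁹) = 5.120×10⁻¹⁹ J.
Energy delivered: (0.526 W)(423 s) = 222.5 J.
Photons incident: 222.5 / 5.120×10⁻¹⁹ = 4.346×10²⁰, i.e. 4.346×10²⁰/6.022×10²³ = 7.217×10⁻⁴ mol.
Φ = 4.50×10⁻⁴ mol / 7.217×10⁻⁴ mol photons = 0.62.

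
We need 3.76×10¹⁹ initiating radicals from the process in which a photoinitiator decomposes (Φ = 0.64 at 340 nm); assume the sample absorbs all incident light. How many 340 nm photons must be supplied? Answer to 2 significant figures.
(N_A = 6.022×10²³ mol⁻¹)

5.9×10¹⁹ photons

Product: 3.76×10¹⁹ / 6.022×10²³ = 6.244×10⁻⁵ mol.
Photons that must be absorbed: 6.244×10⁻⁵ / 0.64 = 9.756×10⁻⁵ mol.
Photon count: 9.756×10⁻⁵ × 6.022×10²³ = 5.9×10¹⁹.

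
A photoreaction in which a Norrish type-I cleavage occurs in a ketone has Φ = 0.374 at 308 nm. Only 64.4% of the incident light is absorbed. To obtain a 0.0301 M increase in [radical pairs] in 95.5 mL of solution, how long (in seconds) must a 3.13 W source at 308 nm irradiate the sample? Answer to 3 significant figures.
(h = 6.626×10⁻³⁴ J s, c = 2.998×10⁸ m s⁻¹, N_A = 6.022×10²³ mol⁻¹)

t ≈ 1480 s

Product: (0.0301 M)(0.0955 L) = 0.002875 mol.
Photons that must be absorbed: 0.002875 / 0.374 = 0.007687 mol.
Incident photons needed: 0.007687 / 0.644 = 0.01194 mol.
Photon energy: hc/λ = 6.450×10⁻¹⁹ J; per mole, 3.884×10⁵ J mol⁻¹.
Energy required: 0.01194 × 3.884×10⁵ = 4637 J.
Time: 4637 J / 3.13 W = 1480 s.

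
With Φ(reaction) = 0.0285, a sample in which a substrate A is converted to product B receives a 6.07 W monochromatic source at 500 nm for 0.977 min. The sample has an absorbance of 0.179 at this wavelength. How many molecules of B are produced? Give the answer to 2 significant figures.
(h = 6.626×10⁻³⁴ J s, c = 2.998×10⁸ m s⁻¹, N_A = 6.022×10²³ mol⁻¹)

8.6×10¹⁸ molecules

Photon energy at 500 nm: hc/λ = (6.626×10⁻³⁴)(2.998×10⁸)/(500×10⁻⁹) = 3.973×10⁻¹⁹ J.
Energy delivered: (6.07 W)(58.62 s) = 355.8 J.
Photons incident: 355.8 / 3.973×10⁻¹⁹ = 8.955×10²⁰, i.e. 8.955×10²⁰/6.022×10²³ = 0.001487 mol.
Fraction absorbed: 1 − 10^(−0.179) = 0.3378.
Photons absorbed: 0.3378 × 0.001487 = 5.023×10⁻⁴ mol.
Product: Φ × n_abs = 0.0285 × 5.023×10⁻⁴ = 1.432×10⁻⁵ mol.
As a count: 1.432×10⁻⁵ × 6.022×10²³ = 8.6×10¹⁸.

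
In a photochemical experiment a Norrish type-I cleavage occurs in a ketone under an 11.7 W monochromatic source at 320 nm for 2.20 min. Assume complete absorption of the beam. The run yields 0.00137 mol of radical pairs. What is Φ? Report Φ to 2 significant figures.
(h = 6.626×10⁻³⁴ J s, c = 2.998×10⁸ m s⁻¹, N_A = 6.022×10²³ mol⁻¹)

Photon energy at 320 nm: hc/λ = (6.626×10⁻³⁴)(2.998×10⁸)/(320×10⁻⁹) = 6.208×10⁻¹⁹ J.
Energy delivered: (11.7 W)(132 s) = 1544 J.
Photons incident: 1544 / 6.208×10⁻¹⁹ = 2.487×10²¹, i.e. 2.487×10²¹/6.022×10²³ = 0.004130 mol.
Φ = 0.00137 mol / 0.004130 mol photons = 0.33.

Φ = 0.33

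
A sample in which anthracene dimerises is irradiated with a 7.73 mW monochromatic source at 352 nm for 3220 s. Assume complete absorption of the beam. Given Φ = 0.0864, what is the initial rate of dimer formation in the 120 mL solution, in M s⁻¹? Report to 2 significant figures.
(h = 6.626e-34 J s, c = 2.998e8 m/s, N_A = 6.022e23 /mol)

1.6e-8 M s⁻¹

Photon energy at 352 nm: hc/λ = (6.626e-34)(2.998e8)/(352e-9) = 5.643e-19 J.
Energy delivered: (7.73 mW)(3220 s) = 24.89 J.
Photons incident: 24.89 / 5.643e-19 = 4.411e19, i.e. 4.411e19/6.022e23 = 7.325e-5 mol.
Product formed: 0.0864 × 7.325e-5 = 6.329e-6 mol.
Rate: 6.329e-6 mol / (3220 s × 0.12 L) = 1.6e-8 M s⁻¹.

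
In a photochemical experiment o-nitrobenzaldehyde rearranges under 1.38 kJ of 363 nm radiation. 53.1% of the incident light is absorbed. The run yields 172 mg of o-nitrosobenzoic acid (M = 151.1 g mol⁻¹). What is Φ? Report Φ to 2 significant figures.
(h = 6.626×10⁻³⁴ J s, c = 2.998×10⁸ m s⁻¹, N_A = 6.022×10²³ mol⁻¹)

Φ = 0.51

Product: 172 mg / 151.1 g mol⁻¹ = 0.001138 mol.
Photon energy at 363 nm: hc/λ = (6.626×10⁻³⁴)(2.998×10⁸)/(363×10⁻⁹) = 5.472×10⁻¹⁹ J.
Incident energy: 1.38 kJ = 1380 J.
Photons incident: 1380 / 5.472×10⁻¹⁹ = 2.522×10²¹, i.e. 2.522×10²¹/6.022×10²³ = 0.004188 mol.
Photons absorbed: 0.531 × 0.004188 = 0.002224 mol.
Φ = 0.001138 mol / 0.002224 mol photons = 0.51.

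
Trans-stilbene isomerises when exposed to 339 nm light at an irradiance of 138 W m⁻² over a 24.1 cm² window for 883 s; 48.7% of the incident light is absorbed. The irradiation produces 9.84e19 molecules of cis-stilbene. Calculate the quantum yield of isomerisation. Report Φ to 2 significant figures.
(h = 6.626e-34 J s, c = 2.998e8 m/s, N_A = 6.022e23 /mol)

Product: 9.84e19 / 6.022e23 = 1.634e-4 mol.
Photon energy at 339 nm: hc/λ = (6.626e-34)(2.998e8)/(339e-9) = 5.860e-19 J.
Energy delivered: (138 W m⁻²)(24.1e-4 m²)(883 s) = 293.7 J.
Photons incident: 293.7 / 5.860e-19 = 5.012e20, i.e. 5.012e20/6.022e23 = 8.323e-4 mol.
Photons absorbed: 0.487 × 8.323e-4 = 4.053e-4 mol.
Φ = 1.634e-4 mol / 4.053e-4 mol photons = 0.40.

Φ = 0.40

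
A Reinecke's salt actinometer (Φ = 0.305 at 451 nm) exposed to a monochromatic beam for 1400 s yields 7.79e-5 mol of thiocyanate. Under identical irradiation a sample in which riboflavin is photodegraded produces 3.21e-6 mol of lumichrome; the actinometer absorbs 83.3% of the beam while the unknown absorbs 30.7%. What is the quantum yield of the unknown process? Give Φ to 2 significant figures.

Φ = 0.034

Photons absorbed by the actinometer: 7.79e-5 / 0.305 = 2.554e-4 mol.
Incident flux: 2.554e-4 / 0.833 = 3.066e-4 einstein.
Absorbed by unknown: 0.307 × 3.066e-4 = 9.413e-5 mol.
Φ(unknown) = 3.21e-6 / 9.413e-5 = 0.034.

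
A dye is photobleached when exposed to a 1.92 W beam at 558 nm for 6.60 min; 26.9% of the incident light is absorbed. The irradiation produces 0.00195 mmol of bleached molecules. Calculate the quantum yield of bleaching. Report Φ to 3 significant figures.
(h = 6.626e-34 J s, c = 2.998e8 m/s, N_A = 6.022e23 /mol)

Φ = 0.00204

Product: 0.00195 mmol = 1.95e-6 mol.
Photon energy at 558 nm: hc/λ = (6.626e-34)(2.998e8)/(558e-9) = 3.560e-19 J.
Energy delivered: (1.92 W)(396 s) = 760.3 J.
Photons incident: 760.3 / 3.560e-19 = 2.136e21, i.e. 2.136e21/6.022e23 = 0.003547 mol.
Photons absorbed: 0.269 × 0.003547 = 9.541e-4 mol.
Φ = 1.95e-6 mol / 9.541e-4 mol photons = 0.00204.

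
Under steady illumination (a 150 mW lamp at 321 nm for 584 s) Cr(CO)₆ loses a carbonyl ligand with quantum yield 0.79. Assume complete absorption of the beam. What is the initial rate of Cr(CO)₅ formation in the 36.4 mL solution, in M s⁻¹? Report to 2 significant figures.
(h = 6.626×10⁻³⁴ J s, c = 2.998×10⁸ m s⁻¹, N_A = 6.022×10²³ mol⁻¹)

8.7×10⁻⁶ M s⁻¹

Photon energy at 321 nm: hc/λ = (6.626×10⁻³⁴)(2.998×10⁸)/(321×10⁻⁹) = 6.188×10⁻¹⁹ J.
Energy delivered: (150 mW)(584 s) = 87.60 J.
Photons incident: 87.60 / 6.188×10⁻¹⁹ = 1.416×10²⁰, i.e. 1.416×10²⁰/6.022×10²³ = 2.351×10⁻⁴ mol.
Product formed: 0.79 × 2.351×10⁻⁴ = 1.857×10⁻⁴ mol.
Rate: 1.857×10⁻⁴ mol / (584 s × 0.0364 L) = 8.7×10⁻⁶ M s⁻¹.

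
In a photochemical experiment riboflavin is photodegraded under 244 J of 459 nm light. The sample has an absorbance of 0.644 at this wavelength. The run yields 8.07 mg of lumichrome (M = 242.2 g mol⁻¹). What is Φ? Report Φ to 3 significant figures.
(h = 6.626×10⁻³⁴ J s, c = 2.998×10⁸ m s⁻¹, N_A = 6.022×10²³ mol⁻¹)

Product: 8.07 mg / 242.2 g mol⁻¹ = 3.332×10⁻⁵ mol.
Photon energy at 459 nm: hc/λ = (6.626×10⁻³⁴)(2.998×10⁸)/(459×10⁻⁹) = 4.328×10⁻¹⁹ J.
Photons incident: 244 / 4.328×10⁻¹⁹ = 5.638×10²⁰, i.e. 5.638×10²⁰/6.022×10²³ = 9.362×10⁻⁴ mol.
Fraction absorbed: 1 − 10^(−0.644) = 0.7730.
Photons absorbed: 0.7730 × 9.362×10⁻⁴ = 7.237×10⁻⁴ mol.
Φ = 3.332×10⁻⁵ mol / 7.237×10⁻⁴ mol photons = 0.0460.

Φ = 0.0460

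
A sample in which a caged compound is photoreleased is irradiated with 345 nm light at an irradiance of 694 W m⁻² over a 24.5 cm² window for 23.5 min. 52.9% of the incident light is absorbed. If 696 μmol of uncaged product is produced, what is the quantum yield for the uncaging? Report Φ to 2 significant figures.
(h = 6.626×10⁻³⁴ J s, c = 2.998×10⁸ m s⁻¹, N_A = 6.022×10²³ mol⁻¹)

Product: 696 μmol = 6.96×10⁻⁴ mol.
Photon energy at 345 nm: hc/λ = (6.626×10⁻³⁴)(2.998×10⁸)/(345×10⁻⁹) = 5.758×10⁻¹⁹ J.
Energy delivered: (694 W m⁻²)(24.5×10⁻⁴ m²)(1410 s) = 2397 J.
Photons incident: 2397 / 5.758×10⁻¹⁹ = 4.163×10²¹, i.e. 4.163×10²¹/6.022×10²³ = 0.006913 mol.
Photons absorbed: 0.529 × 0.006913 = 0.003657 mol.
Φ = 6.96×10⁻⁴ mol / 0.003657 mol photons = 0.19.

Φ = 0.19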